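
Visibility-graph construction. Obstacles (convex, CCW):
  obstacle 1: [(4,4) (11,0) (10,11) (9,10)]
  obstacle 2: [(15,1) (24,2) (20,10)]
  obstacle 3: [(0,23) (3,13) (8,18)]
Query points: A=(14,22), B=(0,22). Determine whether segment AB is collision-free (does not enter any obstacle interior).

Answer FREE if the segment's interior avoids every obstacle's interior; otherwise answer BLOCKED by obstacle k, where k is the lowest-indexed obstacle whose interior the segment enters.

Obstacle 1 [(4,4) (11,0) (10,11) (9,10)]:
  edge (4,4)–(11,0): clear
  edge (11,0)–(10,11): clear
  edge (10,11)–(9,10): clear
  edge (9,10)–(4,4): clear
  midpoint (7,22) outside
  → clear
Obstacle 2 [(15,1) (24,2) (20,10)]:
  edge (15,1)–(24,2): clear
  edge (24,2)–(20,10): clear
  edge (20,10)–(15,1): clear
  midpoint (7,22) outside
  → clear
Obstacle 3 [(0,23) (3,13) (8,18)]:
  edge (0,23)–(3,13): crosses AB
  edge (3,13)–(8,18): clear
  edge (8,18)–(0,23): crosses AB
  → BLOCKED

BLOCKED by obstacle 3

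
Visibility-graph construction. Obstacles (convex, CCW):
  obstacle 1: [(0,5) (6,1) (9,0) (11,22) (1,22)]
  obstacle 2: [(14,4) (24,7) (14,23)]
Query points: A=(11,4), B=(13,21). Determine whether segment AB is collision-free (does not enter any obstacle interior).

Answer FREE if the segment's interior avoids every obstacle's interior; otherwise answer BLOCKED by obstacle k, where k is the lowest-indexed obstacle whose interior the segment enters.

Obstacle 1 [(0,5) (6,1) (9,0) (11,22) (1,22)]:
  edge (0,5)–(6,1): clear
  edge (6,1)–(9,0): clear
  edge (9,0)–(11,22): clear
  edge (11,22)–(1,22): clear
  edge (1,22)–(0,5): clear
  midpoint (12,25/2) outside
  → clear
Obstacle 2 [(14,4) (24,7) (14,23)]:
  edge (14,4)–(24,7): clear
  edge (24,7)–(14,23): clear
  edge (14,23)–(14,4): clear
  midpoint (12,25/2) outside
  → clear

FREE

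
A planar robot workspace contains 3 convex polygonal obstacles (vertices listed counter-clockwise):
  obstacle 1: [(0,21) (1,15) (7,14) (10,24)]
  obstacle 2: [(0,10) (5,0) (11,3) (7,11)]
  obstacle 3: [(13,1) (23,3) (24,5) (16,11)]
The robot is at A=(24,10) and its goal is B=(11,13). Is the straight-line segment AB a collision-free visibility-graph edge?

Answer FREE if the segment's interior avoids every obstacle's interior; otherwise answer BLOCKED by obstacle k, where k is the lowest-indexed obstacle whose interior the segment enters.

Obstacle 1 [(0,21) (1,15) (7,14) (10,24)]:
  edge (0,21)–(1,15): clear
  edge (1,15)–(7,14): clear
  edge (7,14)–(10,24): clear
  edge (10,24)–(0,21): clear
  midpoint (35/2,23/2) outside
  → clear
Obstacle 2 [(0,10) (5,0) (11,3) (7,11)]:
  edge (0,10)–(5,0): clear
  edge (5,0)–(11,3): clear
  edge (11,3)–(7,11): clear
  edge (7,11)–(0,10): clear
  midpoint (35/2,23/2) outside
  → clear
Obstacle 3 [(13,1) (23,3) (24,5) (16,11)]:
  edge (13,1)–(23,3): clear
  edge (23,3)–(24,5): clear
  edge (24,5)–(16,11): clear
  edge (16,11)–(13,1): clear
  midpoint (35/2,23/2) outside
  → clear

FREE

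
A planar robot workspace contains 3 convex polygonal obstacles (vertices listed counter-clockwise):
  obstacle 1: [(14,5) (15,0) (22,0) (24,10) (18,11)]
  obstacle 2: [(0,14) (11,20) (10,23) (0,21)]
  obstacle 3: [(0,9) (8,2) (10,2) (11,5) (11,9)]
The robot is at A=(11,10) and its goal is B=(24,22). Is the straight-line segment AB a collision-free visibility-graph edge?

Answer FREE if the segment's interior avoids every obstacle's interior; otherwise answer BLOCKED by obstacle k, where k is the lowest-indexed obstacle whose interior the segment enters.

Obstacle 1 [(14,5) (15,0) (22,0) (24,10) (18,11)]:
  edge (14,5)–(15,0): clear
  edge (15,0)–(22,0): clear
  edge (22,0)–(24,10): clear
  edge (24,10)–(18,11): clear
  edge (18,11)–(14,5): clear
  midpoint (35/2,16) outside
  → clear
Obstacle 2 [(0,14) (11,20) (10,23) (0,21)]:
  edge (0,14)–(11,20): clear
  edge (11,20)–(10,23): clear
  edge (10,23)–(0,21): clear
  edge (0,21)–(0,14): clear
  midpoint (35/2,16) outside
  → clear
Obstacle 3 [(0,9) (8,2) (10,2) (11,5) (11,9)]:
  edge (0,9)–(8,2): clear
  edge (8,2)–(10,2): clear
  edge (10,2)–(11,5): clear
  edge (11,5)–(11,9): clear
  edge (11,9)–(0,9): clear
  midpoint (35/2,16) outside
  → clear

FREE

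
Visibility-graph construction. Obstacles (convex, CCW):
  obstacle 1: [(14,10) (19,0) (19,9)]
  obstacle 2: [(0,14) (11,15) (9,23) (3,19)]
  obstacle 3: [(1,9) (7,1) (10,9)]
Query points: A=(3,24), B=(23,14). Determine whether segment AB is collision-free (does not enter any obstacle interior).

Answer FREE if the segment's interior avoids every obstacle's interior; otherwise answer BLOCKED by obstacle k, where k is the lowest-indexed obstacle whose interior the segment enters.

BLOCKED by obstacle 2

Obstacle 1 [(14,10) (19,0) (19,9)]:
  edge (14,10)–(19,0): clear
  edge (19,0)–(19,9): clear
  edge (19,9)–(14,10): clear
  midpoint (13,19) outside
  → clear
Obstacle 2 [(0,14) (11,15) (9,23) (3,19)]:
  edge (0,14)–(11,15): clear
  edge (11,15)–(9,23): crosses AB
  edge (9,23)–(3,19): crosses AB
  edge (3,19)–(0,14): clear
  → BLOCKED
Obstacle 3 [(1,9) (7,1) (10,9)]:
  edge (1,9)–(7,1): clear
  edge (7,1)–(10,9): clear
  edge (10,9)–(1,9): clear
  midpoint (13,19) outside
  → clear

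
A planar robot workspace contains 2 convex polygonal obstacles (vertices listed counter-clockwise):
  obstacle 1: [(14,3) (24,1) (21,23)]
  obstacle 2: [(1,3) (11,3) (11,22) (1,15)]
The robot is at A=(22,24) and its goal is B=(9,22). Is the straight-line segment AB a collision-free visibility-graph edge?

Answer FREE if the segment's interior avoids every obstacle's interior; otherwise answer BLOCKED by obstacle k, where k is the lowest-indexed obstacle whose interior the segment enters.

FREE

Obstacle 1 [(14,3) (24,1) (21,23)]:
  edge (14,3)–(24,1): clear
  edge (24,1)–(21,23): clear
  edge (21,23)–(14,3): clear
  midpoint (31/2,23) outside
  → clear
Obstacle 2 [(1,3) (11,3) (11,22) (1,15)]:
  edge (1,3)–(11,3): clear
  edge (11,3)–(11,22): clear
  edge (11,22)–(1,15): clear
  edge (1,15)–(1,3): clear
  midpoint (31/2,23) outside
  → clear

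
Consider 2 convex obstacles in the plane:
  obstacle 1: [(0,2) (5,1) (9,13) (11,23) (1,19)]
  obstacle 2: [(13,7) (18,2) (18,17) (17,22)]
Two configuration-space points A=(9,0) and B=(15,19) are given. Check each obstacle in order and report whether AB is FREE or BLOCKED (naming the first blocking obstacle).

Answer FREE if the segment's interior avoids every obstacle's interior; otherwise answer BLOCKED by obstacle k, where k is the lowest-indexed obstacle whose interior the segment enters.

Obstacle 1 [(0,2) (5,1) (9,13) (11,23) (1,19)]:
  edge (0,2)–(5,1): clear
  edge (5,1)–(9,13): clear
  edge (9,13)–(11,23): clear
  edge (11,23)–(1,19): clear
  edge (1,19)–(0,2): clear
  midpoint (12,19/2) outside
  → clear
Obstacle 2 [(13,7) (18,2) (18,17) (17,22)]:
  edge (13,7)–(18,2): clear
  edge (18,2)–(18,17): clear
  edge (18,17)–(17,22): clear
  edge (17,22)–(13,7): clear
  midpoint (12,19/2) outside
  → clear

FREE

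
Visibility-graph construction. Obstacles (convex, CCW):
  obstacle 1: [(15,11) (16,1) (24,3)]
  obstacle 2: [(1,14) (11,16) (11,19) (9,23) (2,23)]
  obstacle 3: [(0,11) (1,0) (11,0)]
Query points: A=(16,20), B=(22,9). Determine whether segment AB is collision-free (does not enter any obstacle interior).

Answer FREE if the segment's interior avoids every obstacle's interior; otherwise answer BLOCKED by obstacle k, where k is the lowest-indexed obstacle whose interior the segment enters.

FREE

Obstacle 1 [(15,11) (16,1) (24,3)]:
  edge (15,11)–(16,1): clear
  edge (16,1)–(24,3): clear
  edge (24,3)–(15,11): clear
  midpoint (19,29/2) outside
  → clear
Obstacle 2 [(1,14) (11,16) (11,19) (9,23) (2,23)]:
  edge (1,14)–(11,16): clear
  edge (11,16)–(11,19): clear
  edge (11,19)–(9,23): clear
  edge (9,23)–(2,23): clear
  edge (2,23)–(1,14): clear
  midpoint (19,29/2) outside
  → clear
Obstacle 3 [(0,11) (1,0) (11,0)]:
  edge (0,11)–(1,0): clear
  edge (1,0)–(11,0): clear
  edge (11,0)–(0,11): clear
  midpoint (19,29/2) outside
  → clear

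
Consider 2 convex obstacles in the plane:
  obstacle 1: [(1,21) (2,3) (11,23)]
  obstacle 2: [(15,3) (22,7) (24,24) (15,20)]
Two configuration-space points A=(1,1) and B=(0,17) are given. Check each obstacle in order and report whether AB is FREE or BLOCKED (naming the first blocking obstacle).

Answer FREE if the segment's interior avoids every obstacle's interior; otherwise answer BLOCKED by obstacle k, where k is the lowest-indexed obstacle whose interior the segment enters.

Obstacle 1 [(1,21) (2,3) (11,23)]:
  edge (1,21)–(2,3): clear
  edge (2,3)–(11,23): clear
  edge (11,23)–(1,21): clear
  midpoint (1/2,9) outside
  → clear
Obstacle 2 [(15,3) (22,7) (24,24) (15,20)]:
  edge (15,3)–(22,7): clear
  edge (22,7)–(24,24): clear
  edge (24,24)–(15,20): clear
  edge (15,20)–(15,3): clear
  midpoint (1/2,9) outside
  → clear

FREE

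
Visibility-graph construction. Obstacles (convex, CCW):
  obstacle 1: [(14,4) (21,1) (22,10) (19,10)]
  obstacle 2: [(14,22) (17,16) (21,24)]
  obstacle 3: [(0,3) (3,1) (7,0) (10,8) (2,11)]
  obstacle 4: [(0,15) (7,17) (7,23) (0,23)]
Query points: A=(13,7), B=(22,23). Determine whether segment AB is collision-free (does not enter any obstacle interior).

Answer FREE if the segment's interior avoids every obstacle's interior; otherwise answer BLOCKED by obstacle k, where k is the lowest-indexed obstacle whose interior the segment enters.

Obstacle 1 [(14,4) (21,1) (22,10) (19,10)]:
  edge (14,4)–(21,1): clear
  edge (21,1)–(22,10): clear
  edge (22,10)–(19,10): clear
  edge (19,10)–(14,4): clear
  midpoint (35/2,15) outside
  → clear
Obstacle 2 [(14,22) (17,16) (21,24)]:
  edge (14,22)–(17,16): clear
  edge (17,16)–(21,24): clear
  edge (21,24)–(14,22): clear
  midpoint (35/2,15) outside
  → clear
Obstacle 3 [(0,3) (3,1) (7,0) (10,8) (2,11)]:
  edge (0,3)–(3,1): clear
  edge (3,1)–(7,0): clear
  edge (7,0)–(10,8): clear
  edge (10,8)–(2,11): clear
  edge (2,11)–(0,3): clear
  midpoint (35/2,15) outside
  → clear
Obstacle 4 [(0,15) (7,17) (7,23) (0,23)]:
  edge (0,15)–(7,17): clear
  edge (7,17)–(7,23): clear
  edge (7,23)–(0,23): clear
  edge (0,23)–(0,15): clear
  midpoint (35/2,15) outside
  → clear

FREE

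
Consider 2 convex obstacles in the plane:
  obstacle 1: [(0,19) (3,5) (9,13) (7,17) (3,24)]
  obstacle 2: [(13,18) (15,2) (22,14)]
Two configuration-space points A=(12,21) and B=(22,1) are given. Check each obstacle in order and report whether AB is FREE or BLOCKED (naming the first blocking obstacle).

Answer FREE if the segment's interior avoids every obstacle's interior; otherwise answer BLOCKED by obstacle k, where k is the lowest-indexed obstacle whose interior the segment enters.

Obstacle 1 [(0,19) (3,5) (9,13) (7,17) (3,24)]:
  edge (0,19)–(3,5): clear
  edge (3,5)–(9,13): clear
  edge (9,13)–(7,17): clear
  edge (7,17)–(3,24): clear
  edge (3,24)–(0,19): clear
  midpoint (17,11) outside
  → clear
Obstacle 2 [(13,18) (15,2) (22,14)]:
  edge (13,18)–(15,2): clear
  edge (15,2)–(22,14): crosses AB
  edge (22,14)–(13,18): crosses AB
  → BLOCKED

BLOCKED by obstacle 2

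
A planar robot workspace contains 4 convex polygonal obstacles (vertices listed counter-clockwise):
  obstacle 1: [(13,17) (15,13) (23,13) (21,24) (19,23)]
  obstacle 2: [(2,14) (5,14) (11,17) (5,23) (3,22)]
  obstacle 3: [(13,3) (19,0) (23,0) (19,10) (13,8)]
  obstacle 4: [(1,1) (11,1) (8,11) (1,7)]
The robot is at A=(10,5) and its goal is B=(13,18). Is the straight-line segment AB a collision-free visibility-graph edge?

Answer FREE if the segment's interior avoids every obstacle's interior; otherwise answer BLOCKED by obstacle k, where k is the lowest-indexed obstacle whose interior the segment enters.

FREE

Obstacle 1 [(13,17) (15,13) (23,13) (21,24) (19,23)]:
  edge (13,17)–(15,13): clear
  edge (15,13)–(23,13): clear
  edge (23,13)–(21,24): clear
  edge (21,24)–(19,23): clear
  edge (19,23)–(13,17): clear
  midpoint (23/2,23/2) outside
  → clear
Obstacle 2 [(2,14) (5,14) (11,17) (5,23) (3,22)]:
  edge (2,14)–(5,14): clear
  edge (5,14)–(11,17): clear
  edge (11,17)–(5,23): clear
  edge (5,23)–(3,22): clear
  edge (3,22)–(2,14): clear
  midpoint (23/2,23/2) outside
  → clear
Obstacle 3 [(13,3) (19,0) (23,0) (19,10) (13,8)]:
  edge (13,3)–(19,0): clear
  edge (19,0)–(23,0): clear
  edge (23,0)–(19,10): clear
  edge (19,10)–(13,8): clear
  edge (13,8)–(13,3): clear
  midpoint (23/2,23/2) outside
  → clear
Obstacle 4 [(1,1) (11,1) (8,11) (1,7)]:
  edge (1,1)–(11,1): clear
  edge (11,1)–(8,11): clear
  edge (8,11)–(1,7): clear
  edge (1,7)–(1,1): clear
  midpoint (23/2,23/2) outside
  → clear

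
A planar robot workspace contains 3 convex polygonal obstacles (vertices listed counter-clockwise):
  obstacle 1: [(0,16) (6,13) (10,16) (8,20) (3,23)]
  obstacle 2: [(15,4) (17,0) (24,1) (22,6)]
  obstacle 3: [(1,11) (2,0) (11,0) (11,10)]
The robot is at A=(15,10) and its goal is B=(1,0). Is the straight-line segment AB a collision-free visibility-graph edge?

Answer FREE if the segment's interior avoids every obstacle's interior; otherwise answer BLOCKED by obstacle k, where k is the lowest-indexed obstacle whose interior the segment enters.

BLOCKED by obstacle 3

Obstacle 1 [(0,16) (6,13) (10,16) (8,20) (3,23)]:
  edge (0,16)–(6,13): clear
  edge (6,13)–(10,16): clear
  edge (10,16)–(8,20): clear
  edge (8,20)–(3,23): clear
  edge (3,23)–(0,16): clear
  midpoint (8,5) outside
  → clear
Obstacle 2 [(15,4) (17,0) (24,1) (22,6)]:
  edge (15,4)–(17,0): clear
  edge (17,0)–(24,1): clear
  edge (24,1)–(22,6): clear
  edge (22,6)–(15,4): clear
  midpoint (8,5) outside
  → clear
Obstacle 3 [(1,11) (2,0) (11,0) (11,10)]:
  edge (1,11)–(2,0): crosses AB
  edge (2,0)–(11,0): clear
  edge (11,0)–(11,10): crosses AB
  edge (11,10)–(1,11): clear
  → BLOCKED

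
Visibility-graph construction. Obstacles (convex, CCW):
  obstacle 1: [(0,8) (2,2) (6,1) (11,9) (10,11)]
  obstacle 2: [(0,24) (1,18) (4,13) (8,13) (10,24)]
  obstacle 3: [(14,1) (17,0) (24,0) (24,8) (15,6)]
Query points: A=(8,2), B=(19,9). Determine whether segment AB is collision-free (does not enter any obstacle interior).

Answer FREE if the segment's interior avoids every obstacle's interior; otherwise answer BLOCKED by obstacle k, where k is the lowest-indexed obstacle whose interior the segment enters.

FREE

Obstacle 1 [(0,8) (2,2) (6,1) (11,9) (10,11)]:
  edge (0,8)–(2,2): clear
  edge (2,2)–(6,1): clear
  edge (6,1)–(11,9): clear
  edge (11,9)–(10,11): clear
  edge (10,11)–(0,8): clear
  midpoint (27/2,11/2) outside
  → clear
Obstacle 2 [(0,24) (1,18) (4,13) (8,13) (10,24)]:
  edge (0,24)–(1,18): clear
  edge (1,18)–(4,13): clear
  edge (4,13)–(8,13): clear
  edge (8,13)–(10,24): clear
  edge (10,24)–(0,24): clear
  midpoint (27/2,11/2) outside
  → clear
Obstacle 3 [(14,1) (17,0) (24,0) (24,8) (15,6)]:
  edge (14,1)–(17,0): clear
  edge (17,0)–(24,0): clear
  edge (24,0)–(24,8): clear
  edge (24,8)–(15,6): clear
  edge (15,6)–(14,1): clear
  midpoint (27/2,11/2) outside
  → clear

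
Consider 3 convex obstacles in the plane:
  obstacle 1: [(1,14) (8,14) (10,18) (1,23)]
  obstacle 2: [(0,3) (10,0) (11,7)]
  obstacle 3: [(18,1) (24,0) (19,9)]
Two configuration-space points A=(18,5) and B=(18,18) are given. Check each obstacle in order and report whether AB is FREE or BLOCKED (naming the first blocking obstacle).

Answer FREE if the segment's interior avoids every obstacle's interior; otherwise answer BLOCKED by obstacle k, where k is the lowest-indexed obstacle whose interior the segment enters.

Obstacle 1 [(1,14) (8,14) (10,18) (1,23)]:
  edge (1,14)–(8,14): clear
  edge (8,14)–(10,18): clear
  edge (10,18)–(1,23): clear
  edge (1,23)–(1,14): clear
  midpoint (18,23/2) outside
  → clear
Obstacle 2 [(0,3) (10,0) (11,7)]:
  edge (0,3)–(10,0): clear
  edge (10,0)–(11,7): clear
  edge (11,7)–(0,3): clear
  midpoint (18,23/2) outside
  → clear
Obstacle 3 [(18,1) (24,0) (19,9)]:
  edge (18,1)–(24,0): clear
  edge (24,0)–(19,9): clear
  edge (19,9)–(18,1): clear
  midpoint (18,23/2) outside
  → clear

FREE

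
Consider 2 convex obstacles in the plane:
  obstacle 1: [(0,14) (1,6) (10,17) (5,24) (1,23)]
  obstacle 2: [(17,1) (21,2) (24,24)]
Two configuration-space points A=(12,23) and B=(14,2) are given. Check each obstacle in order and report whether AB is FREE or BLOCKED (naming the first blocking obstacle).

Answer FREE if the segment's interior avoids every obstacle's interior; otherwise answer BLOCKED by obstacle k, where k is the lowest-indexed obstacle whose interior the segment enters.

FREE

Obstacle 1 [(0,14) (1,6) (10,17) (5,24) (1,23)]:
  edge (0,14)–(1,6): clear
  edge (1,6)–(10,17): clear
  edge (10,17)–(5,24): clear
  edge (5,24)–(1,23): clear
  edge (1,23)–(0,14): clear
  midpoint (13,25/2) outside
  → clear
Obstacle 2 [(17,1) (21,2) (24,24)]:
  edge (17,1)–(21,2): clear
  edge (21,2)–(24,24): clear
  edge (24,24)–(17,1): clear
  midpoint (13,25/2) outside
  → clear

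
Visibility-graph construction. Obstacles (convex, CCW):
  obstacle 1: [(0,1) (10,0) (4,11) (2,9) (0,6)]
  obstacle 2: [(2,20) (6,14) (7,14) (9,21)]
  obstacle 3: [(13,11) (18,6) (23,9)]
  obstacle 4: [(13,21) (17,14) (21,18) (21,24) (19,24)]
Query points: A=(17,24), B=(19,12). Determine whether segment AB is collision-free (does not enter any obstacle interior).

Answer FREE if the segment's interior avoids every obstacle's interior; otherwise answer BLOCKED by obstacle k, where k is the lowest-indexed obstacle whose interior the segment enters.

BLOCKED by obstacle 4

Obstacle 1 [(0,1) (10,0) (4,11) (2,9) (0,6)]:
  edge (0,1)–(10,0): clear
  edge (10,0)–(4,11): clear
  edge (4,11)–(2,9): clear
  edge (2,9)–(0,6): clear
  edge (0,6)–(0,1): clear
  midpoint (18,18) outside
  → clear
Obstacle 2 [(2,20) (6,14) (7,14) (9,21)]:
  edge (2,20)–(6,14): clear
  edge (6,14)–(7,14): clear
  edge (7,14)–(9,21): clear
  edge (9,21)–(2,20): clear
  midpoint (18,18) outside
  → clear
Obstacle 3 [(13,11) (18,6) (23,9)]:
  edge (13,11)–(18,6): clear
  edge (18,6)–(23,9): clear
  edge (23,9)–(13,11): clear
  midpoint (18,18) outside
  → clear
Obstacle 4 [(13,21) (17,14) (21,18) (21,24) (19,24)]:
  edge (13,21)–(17,14): clear
  edge (17,14)–(21,18): crosses AB
  edge (21,18)–(21,24): clear
  edge (21,24)–(19,24): clear
  edge (19,24)–(13,21): crosses AB
  → BLOCKED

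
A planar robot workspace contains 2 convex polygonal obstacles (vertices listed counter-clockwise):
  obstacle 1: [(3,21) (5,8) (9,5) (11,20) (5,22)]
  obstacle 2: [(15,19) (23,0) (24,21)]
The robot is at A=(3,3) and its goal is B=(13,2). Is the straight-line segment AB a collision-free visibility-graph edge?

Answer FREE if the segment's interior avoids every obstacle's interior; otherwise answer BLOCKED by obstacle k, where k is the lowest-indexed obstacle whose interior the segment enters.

FREE

Obstacle 1 [(3,21) (5,8) (9,5) (11,20) (5,22)]:
  edge (3,21)–(5,8): clear
  edge (5,8)–(9,5): clear
  edge (9,5)–(11,20): clear
  edge (11,20)–(5,22): clear
  edge (5,22)–(3,21): clear
  midpoint (8,5/2) outside
  → clear
Obstacle 2 [(15,19) (23,0) (24,21)]:
  edge (15,19)–(23,0): clear
  edge (23,0)–(24,21): clear
  edge (24,21)–(15,19): clear
  midpoint (8,5/2) outside
  → clear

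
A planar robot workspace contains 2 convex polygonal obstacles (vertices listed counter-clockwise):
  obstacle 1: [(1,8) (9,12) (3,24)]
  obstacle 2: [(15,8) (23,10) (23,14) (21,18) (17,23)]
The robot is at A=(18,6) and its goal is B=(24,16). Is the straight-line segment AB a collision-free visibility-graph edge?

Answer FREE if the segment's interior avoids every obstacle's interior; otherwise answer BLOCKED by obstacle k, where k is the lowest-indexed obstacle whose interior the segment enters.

BLOCKED by obstacle 2

Obstacle 1 [(1,8) (9,12) (3,24)]:
  edge (1,8)–(9,12): clear
  edge (9,12)–(3,24): clear
  edge (3,24)–(1,8): clear
  midpoint (21,11) outside
  → clear
Obstacle 2 [(15,8) (23,10) (23,14) (21,18) (17,23)]:
  edge (15,8)–(23,10): crosses AB
  edge (23,10)–(23,14): clear
  edge (23,14)–(21,18): crosses AB
  edge (21,18)–(17,23): clear
  edge (17,23)–(15,8): clear
  → BLOCKED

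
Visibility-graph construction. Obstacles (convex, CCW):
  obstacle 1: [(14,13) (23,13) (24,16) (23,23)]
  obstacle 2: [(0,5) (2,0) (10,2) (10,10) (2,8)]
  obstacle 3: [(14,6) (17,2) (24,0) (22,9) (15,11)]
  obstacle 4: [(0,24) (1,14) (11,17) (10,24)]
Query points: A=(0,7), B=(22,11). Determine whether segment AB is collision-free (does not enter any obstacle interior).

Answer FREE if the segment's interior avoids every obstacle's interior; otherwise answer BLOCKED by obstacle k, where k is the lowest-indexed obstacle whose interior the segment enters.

Obstacle 1 [(14,13) (23,13) (24,16) (23,23)]:
  edge (14,13)–(23,13): clear
  edge (23,13)–(24,16): clear
  edge (24,16)–(23,23): clear
  edge (23,23)–(14,13): clear
  midpoint (11,9) outside
  → clear
Obstacle 2 [(0,5) (2,0) (10,2) (10,10) (2,8)]:
  edge (0,5)–(2,0): clear
  edge (2,0)–(10,2): clear
  edge (10,2)–(10,10): crosses AB
  edge (10,10)–(2,8): clear
  edge (2,8)–(0,5): crosses AB
  → BLOCKED
Obstacle 3 [(14,6) (17,2) (24,0) (22,9) (15,11)]:
  edge (14,6)–(17,2): clear
  edge (17,2)–(24,0): clear
  edge (24,0)–(22,9): clear
  edge (22,9)–(15,11): crosses AB
  edge (15,11)–(14,6): crosses AB
  → BLOCKED
Obstacle 4 [(0,24) (1,14) (11,17) (10,24)]:
  edge (0,24)–(1,14): clear
  edge (1,14)–(11,17): clear
  edge (11,17)–(10,24): clear
  edge (10,24)–(0,24): clear
  midpoint (11,9) outside
  → clear

BLOCKED by obstacle 2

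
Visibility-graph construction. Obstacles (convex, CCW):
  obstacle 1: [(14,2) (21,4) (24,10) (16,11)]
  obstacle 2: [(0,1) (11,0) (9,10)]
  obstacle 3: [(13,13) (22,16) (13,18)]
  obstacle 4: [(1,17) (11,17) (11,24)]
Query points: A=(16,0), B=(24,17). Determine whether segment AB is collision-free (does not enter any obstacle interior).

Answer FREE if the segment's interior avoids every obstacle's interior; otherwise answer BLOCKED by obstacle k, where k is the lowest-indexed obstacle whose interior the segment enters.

Obstacle 1 [(14,2) (21,4) (24,10) (16,11)]:
  edge (14,2)–(21,4): crosses AB
  edge (21,4)–(24,10): clear
  edge (24,10)–(16,11): crosses AB
  edge (16,11)–(14,2): clear
  → BLOCKED
Obstacle 2 [(0,1) (11,0) (9,10)]:
  edge (0,1)–(11,0): clear
  edge (11,0)–(9,10): clear
  edge (9,10)–(0,1): clear
  midpoint (20,17/2) outside
  → clear
Obstacle 3 [(13,13) (22,16) (13,18)]:
  edge (13,13)–(22,16): clear
  edge (22,16)–(13,18): clear
  edge (13,18)–(13,13): clear
  midpoint (20,17/2) outside
  → clear
Obstacle 4 [(1,17) (11,17) (11,24)]:
  edge (1,17)–(11,17): clear
  edge (11,17)–(11,24): clear
  edge (11,24)–(1,17): clear
  midpoint (20,17/2) outside
  → clear

BLOCKED by obstacle 1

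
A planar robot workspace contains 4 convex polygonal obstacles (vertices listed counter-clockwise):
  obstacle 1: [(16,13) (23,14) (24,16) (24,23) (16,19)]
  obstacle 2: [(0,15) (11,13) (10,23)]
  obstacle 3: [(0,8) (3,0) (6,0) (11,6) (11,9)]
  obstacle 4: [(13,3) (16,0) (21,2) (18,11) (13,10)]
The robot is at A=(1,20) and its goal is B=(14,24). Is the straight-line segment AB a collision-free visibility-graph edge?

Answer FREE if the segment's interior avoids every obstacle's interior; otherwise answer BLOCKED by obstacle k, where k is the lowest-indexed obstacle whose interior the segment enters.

Obstacle 1 [(16,13) (23,14) (24,16) (24,23) (16,19)]:
  edge (16,13)–(23,14): clear
  edge (23,14)–(24,16): clear
  edge (24,16)–(24,23): clear
  edge (24,23)–(16,19): clear
  edge (16,19)–(16,13): clear
  midpoint (15/2,22) outside
  → clear
Obstacle 2 [(0,15) (11,13) (10,23)]:
  edge (0,15)–(11,13): clear
  edge (11,13)–(10,23): crosses AB
  edge (10,23)–(0,15): crosses AB
  → BLOCKED
Obstacle 3 [(0,8) (3,0) (6,0) (11,6) (11,9)]:
  edge (0,8)–(3,0): clear
  edge (3,0)–(6,0): clear
  edge (6,0)–(11,6): clear
  edge (11,6)–(11,9): clear
  edge (11,9)–(0,8): clear
  midpoint (15/2,22) outside
  → clear
Obstacle 4 [(13,3) (16,0) (21,2) (18,11) (13,10)]:
  edge (13,3)–(16,0): clear
  edge (16,0)–(21,2): clear
  edge (21,2)–(18,11): clear
  edge (18,11)–(13,10): clear
  edge (13,10)–(13,3): clear
  midpoint (15/2,22) outside
  → clear

BLOCKED by obstacle 2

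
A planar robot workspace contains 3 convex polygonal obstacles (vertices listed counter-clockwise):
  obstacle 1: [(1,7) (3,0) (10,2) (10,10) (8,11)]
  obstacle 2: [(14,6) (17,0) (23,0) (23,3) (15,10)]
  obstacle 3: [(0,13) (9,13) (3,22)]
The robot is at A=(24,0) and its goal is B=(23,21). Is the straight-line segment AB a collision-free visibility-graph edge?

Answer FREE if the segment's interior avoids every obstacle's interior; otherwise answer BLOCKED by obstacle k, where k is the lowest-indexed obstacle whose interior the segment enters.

FREE

Obstacle 1 [(1,7) (3,0) (10,2) (10,10) (8,11)]:
  edge (1,7)–(3,0): clear
  edge (3,0)–(10,2): clear
  edge (10,2)–(10,10): clear
  edge (10,10)–(8,11): clear
  edge (8,11)–(1,7): clear
  midpoint (47/2,21/2) outside
  → clear
Obstacle 2 [(14,6) (17,0) (23,0) (23,3) (15,10)]:
  edge (14,6)–(17,0): clear
  edge (17,0)–(23,0): clear
  edge (23,0)–(23,3): clear
  edge (23,3)–(15,10): clear
  edge (15,10)–(14,6): clear
  midpoint (47/2,21/2) outside
  → clear
Obstacle 3 [(0,13) (9,13) (3,22)]:
  edge (0,13)–(9,13): clear
  edge (9,13)–(3,22): clear
  edge (3,22)–(0,13): clear
  midpoint (47/2,21/2) outside
  → clear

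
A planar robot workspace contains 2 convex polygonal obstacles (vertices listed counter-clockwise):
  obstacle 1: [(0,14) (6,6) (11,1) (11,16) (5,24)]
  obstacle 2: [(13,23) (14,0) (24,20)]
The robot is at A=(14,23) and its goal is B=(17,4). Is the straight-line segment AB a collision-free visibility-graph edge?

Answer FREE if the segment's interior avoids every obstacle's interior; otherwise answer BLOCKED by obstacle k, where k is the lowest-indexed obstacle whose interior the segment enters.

Obstacle 1 [(0,14) (6,6) (11,1) (11,16) (5,24)]:
  edge (0,14)–(6,6): clear
  edge (6,6)–(11,1): clear
  edge (11,1)–(11,16): clear
  edge (11,16)–(5,24): clear
  edge (5,24)–(0,14): clear
  midpoint (31/2,27/2) outside
  → clear
Obstacle 2 [(13,23) (14,0) (24,20)]:
  edge (13,23)–(14,0): clear
  edge (14,0)–(24,20): crosses AB
  edge (24,20)–(13,23): crosses AB
  → BLOCKED

BLOCKED by obstacle 2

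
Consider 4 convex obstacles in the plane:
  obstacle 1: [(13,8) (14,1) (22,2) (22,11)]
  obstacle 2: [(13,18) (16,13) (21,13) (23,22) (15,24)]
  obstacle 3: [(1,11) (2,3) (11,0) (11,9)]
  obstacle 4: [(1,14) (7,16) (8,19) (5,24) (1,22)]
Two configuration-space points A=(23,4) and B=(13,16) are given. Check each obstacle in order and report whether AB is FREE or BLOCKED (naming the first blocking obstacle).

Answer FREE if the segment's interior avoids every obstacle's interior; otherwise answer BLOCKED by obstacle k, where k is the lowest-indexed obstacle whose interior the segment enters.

BLOCKED by obstacle 1

Obstacle 1 [(13,8) (14,1) (22,2) (22,11)]:
  edge (13,8)–(14,1): clear
  edge (14,1)–(22,2): clear
  edge (22,2)–(22,11): crosses AB
  edge (22,11)–(13,8): crosses AB
  → BLOCKED
Obstacle 2 [(13,18) (16,13) (21,13) (23,22) (15,24)]:
  edge (13,18)–(16,13): clear
  edge (16,13)–(21,13): clear
  edge (21,13)–(23,22): clear
  edge (23,22)–(15,24): clear
  edge (15,24)–(13,18): clear
  midpoint (18,10) outside
  → clear
Obstacle 3 [(1,11) (2,3) (11,0) (11,9)]:
  edge (1,11)–(2,3): clear
  edge (2,3)–(11,0): clear
  edge (11,0)–(11,9): clear
  edge (11,9)–(1,11): clear
  midpoint (18,10) outside
  → clear
Obstacle 4 [(1,14) (7,16) (8,19) (5,24) (1,22)]:
  edge (1,14)–(7,16): clear
  edge (7,16)–(8,19): clear
  edge (8,19)–(5,24): clear
  edge (5,24)–(1,22): clear
  edge (1,22)–(1,14): clear
  midpoint (18,10) outside
  → clear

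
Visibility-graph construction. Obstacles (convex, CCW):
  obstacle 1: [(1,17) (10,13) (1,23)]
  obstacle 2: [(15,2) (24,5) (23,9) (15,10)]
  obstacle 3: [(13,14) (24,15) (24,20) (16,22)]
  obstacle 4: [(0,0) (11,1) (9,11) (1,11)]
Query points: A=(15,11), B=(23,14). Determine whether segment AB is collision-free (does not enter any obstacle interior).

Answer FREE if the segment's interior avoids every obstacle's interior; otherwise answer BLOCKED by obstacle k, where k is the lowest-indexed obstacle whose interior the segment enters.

FREE

Obstacle 1 [(1,17) (10,13) (1,23)]:
  edge (1,17)–(10,13): clear
  edge (10,13)–(1,23): clear
  edge (1,23)–(1,17): clear
  midpoint (19,25/2) outside
  → clear
Obstacle 2 [(15,2) (24,5) (23,9) (15,10)]:
  edge (15,2)–(24,5): clear
  edge (24,5)–(23,9): clear
  edge (23,9)–(15,10): clear
  edge (15,10)–(15,2): clear
  midpoint (19,25/2) outside
  → clear
Obstacle 3 [(13,14) (24,15) (24,20) (16,22)]:
  edge (13,14)–(24,15): clear
  edge (24,15)–(24,20): clear
  edge (24,20)–(16,22): clear
  edge (16,22)–(13,14): clear
  midpoint (19,25/2) outside
  → clear
Obstacle 4 [(0,0) (11,1) (9,11) (1,11)]:
  edge (0,0)–(11,1): clear
  edge (11,1)–(9,11): clear
  edge (9,11)–(1,11): clear
  edge (1,11)–(0,0): clear
  midpoint (19,25/2) outside
  → clear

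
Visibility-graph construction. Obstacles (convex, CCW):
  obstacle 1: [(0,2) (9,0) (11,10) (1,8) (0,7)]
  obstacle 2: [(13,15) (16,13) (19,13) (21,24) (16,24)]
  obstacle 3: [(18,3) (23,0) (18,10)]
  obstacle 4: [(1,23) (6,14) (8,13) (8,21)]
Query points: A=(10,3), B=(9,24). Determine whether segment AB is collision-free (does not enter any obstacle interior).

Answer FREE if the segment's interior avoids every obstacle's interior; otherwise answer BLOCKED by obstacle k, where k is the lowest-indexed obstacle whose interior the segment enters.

Obstacle 1 [(0,2) (9,0) (11,10) (1,8) (0,7)]:
  edge (0,2)–(9,0): clear
  edge (9,0)–(11,10): crosses AB
  edge (11,10)–(1,8): crosses AB
  edge (1,8)–(0,7): clear
  edge (0,7)–(0,2): clear
  → BLOCKED
Obstacle 2 [(13,15) (16,13) (19,13) (21,24) (16,24)]:
  edge (13,15)–(16,13): clear
  edge (16,13)–(19,13): clear
  edge (19,13)–(21,24): clear
  edge (21,24)–(16,24): clear
  edge (16,24)–(13,15): clear
  midpoint (19/2,27/2) outside
  → clear
Obstacle 3 [(18,3) (23,0) (18,10)]:
  edge (18,3)–(23,0): clear
  edge (23,0)–(18,10): clear
  edge (18,10)–(18,3): clear
  midpoint (19/2,27/2) outside
  → clear
Obstacle 4 [(1,23) (6,14) (8,13) (8,21)]:
  edge (1,23)–(6,14): clear
  edge (6,14)–(8,13): clear
  edge (8,13)–(8,21): clear
  edge (8,21)–(1,23): clear
  midpoint (19/2,27/2) outside
  → clear

BLOCKED by obstacle 1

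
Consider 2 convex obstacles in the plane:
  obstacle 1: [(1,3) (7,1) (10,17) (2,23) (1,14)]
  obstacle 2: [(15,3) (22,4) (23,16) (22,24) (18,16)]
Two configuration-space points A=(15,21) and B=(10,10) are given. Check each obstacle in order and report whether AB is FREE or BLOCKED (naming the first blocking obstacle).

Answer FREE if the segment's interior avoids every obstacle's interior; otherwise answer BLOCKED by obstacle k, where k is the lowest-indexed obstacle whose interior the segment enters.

Obstacle 1 [(1,3) (7,1) (10,17) (2,23) (1,14)]:
  edge (1,3)–(7,1): clear
  edge (7,1)–(10,17): clear
  edge (10,17)–(2,23): clear
  edge (2,23)–(1,14): clear
  edge (1,14)–(1,3): clear
  midpoint (25/2,31/2) outside
  → clear
Obstacle 2 [(15,3) (22,4) (23,16) (22,24) (18,16)]:
  edge (15,3)–(22,4): clear
  edge (22,4)–(23,16): clear
  edge (23,16)–(22,24): clear
  edge (22,24)–(18,16): clear
  edge (18,16)–(15,3): clear
  midpoint (25/2,31/2) outside
  → clear

FREE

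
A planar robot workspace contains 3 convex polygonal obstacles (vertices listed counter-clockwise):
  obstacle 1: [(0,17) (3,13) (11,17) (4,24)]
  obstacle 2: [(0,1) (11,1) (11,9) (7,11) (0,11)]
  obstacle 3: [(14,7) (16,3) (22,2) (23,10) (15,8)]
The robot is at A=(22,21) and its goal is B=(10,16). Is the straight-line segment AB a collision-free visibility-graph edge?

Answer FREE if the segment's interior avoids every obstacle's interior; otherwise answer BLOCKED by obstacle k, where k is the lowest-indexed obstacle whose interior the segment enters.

FREE

Obstacle 1 [(0,17) (3,13) (11,17) (4,24)]:
  edge (0,17)–(3,13): clear
  edge (3,13)–(11,17): clear
  edge (11,17)–(4,24): clear
  edge (4,24)–(0,17): clear
  midpoint (16,37/2) outside
  → clear
Obstacle 2 [(0,1) (11,1) (11,9) (7,11) (0,11)]:
  edge (0,1)–(11,1): clear
  edge (11,1)–(11,9): clear
  edge (11,9)–(7,11): clear
  edge (7,11)–(0,11): clear
  edge (0,11)–(0,1): clear
  midpoint (16,37/2) outside
  → clear
Obstacle 3 [(14,7) (16,3) (22,2) (23,10) (15,8)]:
  edge (14,7)–(16,3): clear
  edge (16,3)–(22,2): clear
  edge (22,2)–(23,10): clear
  edge (23,10)–(15,8): clear
  edge (15,8)–(14,7): clear
  midpoint (16,37/2) outside
  → clear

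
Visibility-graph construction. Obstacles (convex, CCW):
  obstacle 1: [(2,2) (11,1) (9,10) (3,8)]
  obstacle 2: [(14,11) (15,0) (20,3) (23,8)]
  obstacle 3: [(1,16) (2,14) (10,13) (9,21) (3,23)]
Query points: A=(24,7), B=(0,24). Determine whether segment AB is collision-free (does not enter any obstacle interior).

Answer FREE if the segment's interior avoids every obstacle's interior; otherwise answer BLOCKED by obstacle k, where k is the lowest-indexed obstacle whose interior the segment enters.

Obstacle 1 [(2,2) (11,1) (9,10) (3,8)]:
  edge (2,2)–(11,1): clear
  edge (11,1)–(9,10): clear
  edge (9,10)–(3,8): clear
  edge (3,8)–(2,2): clear
  midpoint (12,31/2) outside
  → clear
Obstacle 2 [(14,11) (15,0) (20,3) (23,8)]:
  edge (14,11)–(15,0): clear
  edge (15,0)–(20,3): clear
  edge (20,3)–(23,8): crosses AB
  edge (23,8)–(14,11): crosses AB
  → BLOCKED
Obstacle 3 [(1,16) (2,14) (10,13) (9,21) (3,23)]:
  edge (1,16)–(2,14): clear
  edge (2,14)–(10,13): clear
  edge (10,13)–(9,21): crosses AB
  edge (9,21)–(3,23): clear
  edge (3,23)–(1,16): crosses AB
  → BLOCKED

BLOCKED by obstacle 2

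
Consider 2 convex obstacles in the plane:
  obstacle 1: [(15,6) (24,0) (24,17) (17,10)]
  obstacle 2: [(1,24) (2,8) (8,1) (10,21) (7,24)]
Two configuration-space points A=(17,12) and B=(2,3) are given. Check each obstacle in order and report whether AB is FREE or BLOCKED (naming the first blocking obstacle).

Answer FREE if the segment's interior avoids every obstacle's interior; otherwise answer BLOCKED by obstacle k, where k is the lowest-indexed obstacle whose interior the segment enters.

Obstacle 1 [(15,6) (24,0) (24,17) (17,10)]:
  edge (15,6)–(24,0): clear
  edge (24,0)–(24,17): clear
  edge (24,17)–(17,10): clear
  edge (17,10)–(15,6): clear
  midpoint (19/2,15/2) outside
  → clear
Obstacle 2 [(1,24) (2,8) (8,1) (10,21) (7,24)]:
  edge (1,24)–(2,8): clear
  edge (2,8)–(8,1): crosses AB
  edge (8,1)–(10,21): crosses AB
  edge (10,21)–(7,24): clear
  edge (7,24)–(1,24): clear
  → BLOCKED

BLOCKED by obstacle 2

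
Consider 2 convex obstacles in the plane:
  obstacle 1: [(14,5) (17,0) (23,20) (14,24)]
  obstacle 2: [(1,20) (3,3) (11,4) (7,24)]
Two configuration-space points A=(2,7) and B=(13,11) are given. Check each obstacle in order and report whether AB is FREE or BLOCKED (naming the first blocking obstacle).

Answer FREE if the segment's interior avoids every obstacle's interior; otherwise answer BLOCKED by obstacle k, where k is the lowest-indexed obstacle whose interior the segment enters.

Obstacle 1 [(14,5) (17,0) (23,20) (14,24)]:
  edge (14,5)–(17,0): clear
  edge (17,0)–(23,20): clear
  edge (23,20)–(14,24): clear
  edge (14,24)–(14,5): clear
  midpoint (15/2,9) outside
  → clear
Obstacle 2 [(1,20) (3,3) (11,4) (7,24)]:
  edge (1,20)–(3,3): crosses AB
  edge (3,3)–(11,4): clear
  edge (11,4)–(7,24): crosses AB
  edge (7,24)–(1,20): clear
  → BLOCKED

BLOCKED by obstacle 2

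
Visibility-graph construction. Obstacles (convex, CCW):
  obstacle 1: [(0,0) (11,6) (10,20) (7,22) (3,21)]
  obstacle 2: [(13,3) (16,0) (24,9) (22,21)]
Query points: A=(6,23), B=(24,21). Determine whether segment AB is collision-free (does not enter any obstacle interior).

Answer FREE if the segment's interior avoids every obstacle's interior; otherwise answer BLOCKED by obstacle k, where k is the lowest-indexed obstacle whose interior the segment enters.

FREE

Obstacle 1 [(0,0) (11,6) (10,20) (7,22) (3,21)]:
  edge (0,0)–(11,6): clear
  edge (11,6)–(10,20): clear
  edge (10,20)–(7,22): clear
  edge (7,22)–(3,21): clear
  edge (3,21)–(0,0): clear
  midpoint (15,22) outside
  → clear
Obstacle 2 [(13,3) (16,0) (24,9) (22,21)]:
  edge (13,3)–(16,0): clear
  edge (16,0)–(24,9): clear
  edge (24,9)–(22,21): clear
  edge (22,21)–(13,3): clear
  midpoint (15,22) outside
  → clear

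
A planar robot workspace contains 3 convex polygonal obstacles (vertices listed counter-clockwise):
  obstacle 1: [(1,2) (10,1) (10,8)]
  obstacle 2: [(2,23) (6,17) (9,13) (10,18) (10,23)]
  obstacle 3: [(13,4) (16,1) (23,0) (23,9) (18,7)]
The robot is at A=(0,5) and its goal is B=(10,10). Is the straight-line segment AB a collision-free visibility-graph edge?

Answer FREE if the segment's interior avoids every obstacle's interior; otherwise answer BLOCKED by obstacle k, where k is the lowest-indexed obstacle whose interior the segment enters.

FREE

Obstacle 1 [(1,2) (10,1) (10,8)]:
  edge (1,2)–(10,1): clear
  edge (10,1)–(10,8): clear
  edge (10,8)–(1,2): clear
  midpoint (5,15/2) outside
  → clear
Obstacle 2 [(2,23) (6,17) (9,13) (10,18) (10,23)]:
  edge (2,23)–(6,17): clear
  edge (6,17)–(9,13): clear
  edge (9,13)–(10,18): clear
  edge (10,18)–(10,23): clear
  edge (10,23)–(2,23): clear
  midpoint (5,15/2) outside
  → clear
Obstacle 3 [(13,4) (16,1) (23,0) (23,9) (18,7)]:
  edge (13,4)–(16,1): clear
  edge (16,1)–(23,0): clear
  edge (23,0)–(23,9): clear
  edge (23,9)–(18,7): clear
  edge (18,7)–(13,4): clear
  midpoint (5,15/2) outside
  → clear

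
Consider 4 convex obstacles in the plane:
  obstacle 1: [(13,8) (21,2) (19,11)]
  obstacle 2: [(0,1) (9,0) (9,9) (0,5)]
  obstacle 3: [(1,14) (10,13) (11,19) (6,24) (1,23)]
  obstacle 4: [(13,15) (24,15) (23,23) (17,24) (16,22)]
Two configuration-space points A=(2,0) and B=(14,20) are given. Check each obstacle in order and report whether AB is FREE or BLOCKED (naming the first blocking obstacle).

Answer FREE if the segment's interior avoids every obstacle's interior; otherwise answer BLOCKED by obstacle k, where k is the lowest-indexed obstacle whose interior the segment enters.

Obstacle 1 [(13,8) (21,2) (19,11)]:
  edge (13,8)–(21,2): clear
  edge (21,2)–(19,11): clear
  edge (19,11)–(13,8): clear
  midpoint (8,10) outside
  → clear
Obstacle 2 [(0,1) (9,0) (9,9) (0,5)]:
  edge (0,1)–(9,0): crosses AB
  edge (9,0)–(9,9): clear
  edge (9,9)–(0,5): crosses AB
  edge (0,5)–(0,1): clear
  → BLOCKED
Obstacle 3 [(1,14) (10,13) (11,19) (6,24) (1,23)]:
  edge (1,14)–(10,13): crosses AB
  edge (10,13)–(11,19): crosses AB
  edge (11,19)–(6,24): clear
  edge (6,24)–(1,23): clear
  edge (1,23)–(1,14): clear
  → BLOCKED
Obstacle 4 [(13,15) (24,15) (23,23) (17,24) (16,22)]:
  edge (13,15)–(24,15): clear
  edge (24,15)–(23,23): clear
  edge (23,23)–(17,24): clear
  edge (17,24)–(16,22): clear
  edge (16,22)–(13,15): clear
  midpoint (8,10) outside
  → clear

BLOCKED by obstacle 2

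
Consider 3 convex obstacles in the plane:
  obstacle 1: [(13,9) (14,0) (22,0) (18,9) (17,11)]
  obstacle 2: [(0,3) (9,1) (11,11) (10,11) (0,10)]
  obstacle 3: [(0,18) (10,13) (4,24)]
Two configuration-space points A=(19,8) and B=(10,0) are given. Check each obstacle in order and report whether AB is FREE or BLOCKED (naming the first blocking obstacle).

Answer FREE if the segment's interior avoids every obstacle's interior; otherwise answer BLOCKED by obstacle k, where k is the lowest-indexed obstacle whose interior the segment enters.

BLOCKED by obstacle 1

Obstacle 1 [(13,9) (14,0) (22,0) (18,9) (17,11)]:
  edge (13,9)–(14,0): crosses AB
  edge (14,0)–(22,0): clear
  edge (22,0)–(18,9): crosses AB
  edge (18,9)–(17,11): clear
  edge (17,11)–(13,9): clear
  → BLOCKED
Obstacle 2 [(0,3) (9,1) (11,11) (10,11) (0,10)]:
  edge (0,3)–(9,1): clear
  edge (9,1)–(11,11): clear
  edge (11,11)–(10,11): clear
  edge (10,11)–(0,10): clear
  edge (0,10)–(0,3): clear
  midpoint (29/2,4) outside
  → clear
Obstacle 3 [(0,18) (10,13) (4,24)]:
  edge (0,18)–(10,13): clear
  edge (10,13)–(4,24): clear
  edge (4,24)–(0,18): clear
  midpoint (29/2,4) outside
  → clear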